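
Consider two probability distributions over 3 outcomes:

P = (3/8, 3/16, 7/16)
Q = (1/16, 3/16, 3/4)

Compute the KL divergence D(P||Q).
D(P||Q) = Σ P(i) log₂(P(i)/Q(i))
  i=0: (3/8) × log₂((3/8)/(1/16)) = (3/8) × log₂(6) = 0.9694
  i=1: (3/16) × log₂((3/16)/(3/16)) = (3/16) × log₂(1) = 0.0000
  i=2: (7/16) × log₂((7/16)/(3/4)) = (7/16) × log₂(7/12) = -0.3402
D(P||Q) = 0.9694 + 0.0000 - 0.3402
  = 0.6292 bits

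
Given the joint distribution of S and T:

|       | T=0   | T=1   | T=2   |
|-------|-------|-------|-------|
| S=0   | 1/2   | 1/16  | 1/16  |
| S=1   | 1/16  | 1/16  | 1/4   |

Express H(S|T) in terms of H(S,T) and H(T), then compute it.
H(S|T) = H(S,T) - H(T)

Marginal P(T) (column sums):
  P(T=0) = 1/2 + 1/16 = 9/16
  P(T=1) = 1/16 + 1/16 = 1/8
  P(T=2) = 1/16 + 1/4 = 5/16

H(S,T) = -[(1/2)·log₂(1/2) + (1/16)·log₂(1/16) + (1/16)·log₂(1/16) + (1/16)·log₂(1/16) + (1/16)·log₂(1/16) + (1/4)·log₂(1/4)]
  = 0.5000 + 0.2500 + 0.2500 + 0.2500 + 0.2500 + 0.5000
  = 2.0000 bits
H(T) = -[(9/16)·log₂(9/16) + (1/8)·log₂(1/8) + (5/16)·log₂(5/16)]
  = 0.4669 + 0.3750 + 0.5244
  = 1.3663 bits

H(S|T) = 2.0000 - 1.3663 = 0.6337 bits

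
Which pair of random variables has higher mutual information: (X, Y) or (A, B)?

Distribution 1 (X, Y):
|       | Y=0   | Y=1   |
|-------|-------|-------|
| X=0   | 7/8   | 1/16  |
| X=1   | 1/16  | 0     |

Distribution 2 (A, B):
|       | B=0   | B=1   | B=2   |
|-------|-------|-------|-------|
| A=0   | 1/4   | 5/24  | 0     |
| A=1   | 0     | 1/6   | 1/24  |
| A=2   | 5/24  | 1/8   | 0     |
Distribution 1 (X, Y):
Marginal P(X) (row sums):
  P(X=0) = 7/8 + 1/16 = 15/16
  P(X=1) = 1/16 + 0 = 1/16
Marginal P(Y) (column sums):
  P(Y=0) = 7/8 + 1/16 = 15/16
  P(Y=1) = 1/16 + 0 = 1/16

H(X) = -[(15/16)·log₂(15/16) + (1/16)·log₂(1/16)]
  = 0.0873 + 0.2500
  = 0.3373 bits
H(Y) = -[(15/16)·log₂(15/16) + (1/16)·log₂(1/16)]
  = 0.0873 + 0.2500
  = 0.3373 bits
H(X,Y) = -[(7/8)·log₂(7/8) + (1/16)·log₂(1/16) + (1/16)·log₂(1/16)]
  = 0.1686 + 0.2500 + 0.2500
  = 0.6686 bits

I(X;Y) = H(X) + H(Y) - H(X,Y)
  = 0.3373 + 0.3373 - 0.6686
  = 0.0060 bits

Distribution 2 (A, B):
Marginal P(A) (row sums):
  P(A=0) = 1/4 + 5/24 + 0 = 11/24
  P(A=1) = 0 + 1/6 + 1/24 = 5/24
  P(A=2) = 5/24 + 1/8 + 0 = 1/3
Marginal P(B) (column sums):
  P(B=0) = 1/4 + 0 + 5/24 = 11/24
  P(B=1) = 5/24 + 1/6 + 1/8 = 1/2
  P(B=2) = 0 + 1/24 + 0 = 1/24

H(A) = -[(11/24)·log₂(11/24) + (5/24)·log₂(5/24) + (1/3)·log₂(1/3)]
  = 0.5159 + 0.4715 + 0.5283
  = 1.5157 bits
H(B) = -[(11/24)·log₂(11/24) + (1/2)·log₂(1/2) + (1/24)·log₂(1/24)]
  = 0.5159 + 0.5000 + 0.1910
  = 1.2069 bits
H(A,B) = -[(1/4)·log₂(1/4) + (5/24)·log₂(5/24) + (1/6)·log₂(1/6) + (1/24)·log₂(1/24) + (5/24)·log₂(5/24) + (1/8)·log₂(1/8)]
  = 0.5000 + 0.4715 + 0.4308 + 0.1910 + 0.4715 + 0.3750
  = 2.4398 bits

I(A;B) = H(A) + H(B) - H(A,B)
  = 1.5157 + 1.2069 - 2.4398
  = 0.2828 bits

I(A;B) = 0.2828 bits > I(X;Y) = 0.0060 bits, so (A, B) has the higher mutual information (stronger dependence).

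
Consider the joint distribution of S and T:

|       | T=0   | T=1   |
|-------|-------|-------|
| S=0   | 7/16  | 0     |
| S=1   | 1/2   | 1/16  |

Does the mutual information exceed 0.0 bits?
Marginal P(S) (row sums):
  P(S=0) = 7/16 + 0 = 7/16
  P(S=1) = 1/2 + 1/16 = 9/16
Marginal P(T) (column sums):
  P(T=0) = 7/16 + 1/2 = 15/16
  P(T=1) = 0 + 1/16 = 1/16

H(S) = -[(7/16)·log₂(7/16) + (9/16)·log₂(9/16)]
  = 0.5218 + 0.4669
  = 0.9887 bits
H(T) = -[(15/16)·log₂(15/16) + (1/16)·log₂(1/16)]
  = 0.0873 + 0.2500
  = 0.3373 bits
H(S,T) = -[(7/16)·log₂(7/16) + (1/2)·log₂(1/2) + (1/16)·log₂(1/16)]
  = 0.5218 + 0.5000 + 0.2500
  = 1.2718 bits

I(S;T) = H(S) + H(T) - H(S,T)
  = 0.9887 + 0.3373 - 1.2718
  = 0.0542 bits

Yes. I(S;T) = 0.0542 bits, which is > 0.0 bits.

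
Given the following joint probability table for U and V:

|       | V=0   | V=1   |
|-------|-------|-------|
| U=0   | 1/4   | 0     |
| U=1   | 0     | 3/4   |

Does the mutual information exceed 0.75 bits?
Marginal P(U) (row sums):
  P(U=0) = 1/4 + 0 = 1/4
  P(U=1) = 0 + 3/4 = 3/4
Marginal P(V) (column sums):
  P(V=0) = 1/4 + 0 = 1/4
  P(V=1) = 0 + 3/4 = 3/4

H(U) = -[(1/4)·log₂(1/4) + (3/4)·log₂(3/4)]
  = 0.5000 + 0.3113
  = 0.8113 bits
H(V) = -[(1/4)·log₂(1/4) + (3/4)·log₂(3/4)]
  = 0.5000 + 0.3113
  = 0.8113 bits
H(U,V) = -[(1/4)·log₂(1/4) + (3/4)·log₂(3/4)]
  = 0.5000 + 0.3113
  = 0.8113 bits

I(U;V) = H(U) + H(V) - H(U,V)
  = 0.8113 + 0.8113 - 0.8113
  = 0.8113 bits

Yes. I(U;V) = 0.8113 bits, which is > 0.75 bits.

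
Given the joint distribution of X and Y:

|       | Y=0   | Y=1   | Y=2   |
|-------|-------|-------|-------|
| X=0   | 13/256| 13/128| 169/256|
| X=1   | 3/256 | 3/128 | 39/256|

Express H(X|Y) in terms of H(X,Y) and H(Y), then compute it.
H(X|Y) = H(X,Y) - H(Y)

Marginal P(Y) (column sums):
  P(Y=0) = 13/256 + 3/256 = 1/16
  P(Y=1) = 13/128 + 3/128 = 1/8
  P(Y=2) = 169/256 + 39/256 = 13/16

H(X,Y) = -[(13/256)·log₂(13/256) + (13/128)·log₂(13/128) + (169/256)·log₂(169/256) + (3/256)·log₂(3/256) + (3/128)·log₂(3/128) + (39/256)·log₂(39/256)]
  = 0.2183 + 0.3351 + 0.3955 + 0.0752 + 0.1269 + 0.4136
  = 1.5646 bits
H(Y) = -[(1/16)·log₂(1/16) + (1/8)·log₂(1/8) + (13/16)·log₂(13/16)]
  = 0.2500 + 0.3750 + 0.2434
  = 0.8684 bits

H(X|Y) = 1.5646 - 0.8684 = 0.6962 bits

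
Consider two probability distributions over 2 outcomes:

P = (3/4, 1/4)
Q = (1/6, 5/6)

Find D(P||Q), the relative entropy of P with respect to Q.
D(P||Q) = Σ P(i) log₂(P(i)/Q(i))
  i=0: (3/4) × log₂((3/4)/(1/6)) = (3/4) × log₂(9/2) = 1.6274
  i=1: (1/4) × log₂((1/4)/(5/6)) = (1/4) × log₂(3/10) = -0.4342
D(P||Q) = 1.6274 - 0.4342
  = 1.1932 bits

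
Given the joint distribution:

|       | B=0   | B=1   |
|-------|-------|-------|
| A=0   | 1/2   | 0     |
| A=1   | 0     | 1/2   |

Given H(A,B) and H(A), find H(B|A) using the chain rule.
From the chain rule: H(A,B) = H(A) + H(B|A)
Therefore: H(B|A) = H(A,B) - H(A)

H(A,B) = -[(1/2)·log₂(1/2) + (1/2)·log₂(1/2)]
  = 0.5000 + 0.5000
  = 1.0000 bits
Marginal P(A) (row sums):
  P(A=0) = 1/2 + 0 = 1/2
  P(A=1) = 0 + 1/2 = 1/2
H(A) = -[(1/2)·log₂(1/2) + (1/2)·log₂(1/2)]
  = 0.5000 + 0.5000
  = 1.0000 bits

H(B|A) = 1.0000 - 1.0000 = 0.0000 bits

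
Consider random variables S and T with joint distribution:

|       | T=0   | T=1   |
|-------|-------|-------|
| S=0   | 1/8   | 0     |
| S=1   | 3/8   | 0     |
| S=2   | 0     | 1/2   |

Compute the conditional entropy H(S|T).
Marginal P(T) (column sums):
  P(T=0) = 1/8 + 3/8 + 0 = 1/2
  P(T=1) = 0 + 0 + 1/2 = 1/2

H(S|T) = -Σ P(S,T)·log₂ P(S|T), where P(S|T) = P(S,T) / P(T)
  (cells with P(S,T) = 0 contribute 0)
  (S=0,T=0): P(S|T) = (1/8)/(1/2) = 1/4;  -(1/8)·log₂(1/4) = 0.2500
  (S=1,T=0): P(S|T) = (3/8)/(1/2) = 3/4;  -(3/8)·log₂(3/4) = 0.1556
  (S=2,T=1): P(S|T) = (1/2)/(1/2) = 1;  -(1/2)·log₂(1) = 0.0000
H(S|T) = 0.2500 + 0.1556 + 0.0000
  = 0.4056 bits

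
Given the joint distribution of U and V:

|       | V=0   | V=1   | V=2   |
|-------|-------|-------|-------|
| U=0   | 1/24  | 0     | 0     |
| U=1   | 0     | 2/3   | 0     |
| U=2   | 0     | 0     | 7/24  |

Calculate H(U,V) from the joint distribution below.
H(U,V) = -Σ P(U,V) log₂ P(U,V), summed over the non-zero cells:
H(U,V) = -[(1/24)·log₂(1/24) + (2/3)·log₂(2/3) + (7/24)·log₂(7/24)]
  = 0.1910 + 0.3900 + 0.5185
  = 1.0995 bits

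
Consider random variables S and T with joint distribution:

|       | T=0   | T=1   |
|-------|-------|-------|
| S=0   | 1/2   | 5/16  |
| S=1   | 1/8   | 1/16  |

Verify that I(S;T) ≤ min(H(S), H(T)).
Marginal P(S) (row sums):
  P(S=0) = 1/2 + 5/16 = 13/16
  P(S=1) = 1/8 + 1/16 = 3/16
Marginal P(T) (column sums):
  P(T=0) = 1/2 + 1/8 = 5/8
  P(T=1) = 5/16 + 1/16 = 3/8

H(S) = -[(13/16)·log₂(13/16) + (3/16)·log₂(3/16)]
  = 0.2434 + 0.4528
  = 0.6962 bits
H(T) = -[(5/8)·log₂(5/8) + (3/8)·log₂(3/8)]
  = 0.4238 + 0.5306
  = 0.9544 bits
H(S,T) = -[(1/2)·log₂(1/2) + (5/16)·log₂(5/16) + (1/8)·log₂(1/8) + (1/16)·log₂(1/16)]
  = 0.5000 + 0.5244 + 0.3750 + 0.2500
  = 1.6494 bits

I(S;T) = H(S) + H(T) - H(S,T)
  = 0.6962 + 0.9544 - 1.6494
  = 0.0012 bits

min(H(S), H(T)) = min(0.6962, 0.9544) = 0.6962 bits
Since 0.0012 ≤ 0.6962, the bound is satisfied ✓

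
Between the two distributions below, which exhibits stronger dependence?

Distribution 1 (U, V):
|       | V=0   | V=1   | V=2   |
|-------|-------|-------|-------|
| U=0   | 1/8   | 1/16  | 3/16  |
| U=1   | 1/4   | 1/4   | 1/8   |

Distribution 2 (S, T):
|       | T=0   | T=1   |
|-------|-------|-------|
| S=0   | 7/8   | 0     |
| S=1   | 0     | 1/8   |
Distribution 1 (U, V):
Marginal P(U) (row sums):
  P(U=0) = 1/8 + 1/16 + 3/16 = 3/8
  P(U=1) = 1/4 + 1/4 + 1/8 = 5/8
Marginal P(V) (column sums):
  P(V=0) = 1/8 + 1/4 = 3/8
  P(V=1) = 1/16 + 1/4 = 5/16
  P(V=2) = 3/16 + 1/8 = 5/16

H(U) = -[(3/8)·log₂(3/8) + (5/8)·log₂(5/8)]
  = 0.5306 + 0.4238
  = 0.9544 bits
H(V) = -[(3/8)·log₂(3/8) + (5/16)·log₂(5/16) + (5/16)·log₂(5/16)]
  = 0.5306 + 0.5244 + 0.5244
  = 1.5794 bits
H(U,V) = -[(1/8)·log₂(1/8) + (1/16)·log₂(1/16) + (3/16)·log₂(3/16) + (1/4)·log₂(1/4) + (1/4)·log₂(1/4) + (1/8)·log₂(1/8)]
  = 0.3750 + 0.2500 + 0.4528 + 0.5000 + 0.5000 + 0.3750
  = 2.4528 bits

I(U;V) = H(U) + H(V) - H(U,V)
  = 0.9544 + 1.5794 - 2.4528
  = 0.0810 bits

Distribution 2 (S, T):
Marginal P(S) (row sums):
  P(S=0) = 7/8 + 0 = 7/8
  P(S=1) = 0 + 1/8 = 1/8
Marginal P(T) (column sums):
  P(T=0) = 7/8 + 0 = 7/8
  P(T=1) = 0 + 1/8 = 1/8

H(S) = -[(7/8)·log₂(7/8) + (1/8)·log₂(1/8)]
  = 0.1686 + 0.3750
  = 0.5436 bits
H(T) = -[(7/8)·log₂(7/8) + (1/8)·log₂(1/8)]
  = 0.1686 + 0.3750
  = 0.5436 bits
H(S,T) = -[(7/8)·log₂(7/8) + (1/8)·log₂(1/8)]
  = 0.1686 + 0.3750
  = 0.5436 bits

I(S;T) = H(S) + H(T) - H(S,T)
  = 0.5436 + 0.5436 - 0.5436
  = 0.5436 bits

I(S;T) = 0.5436 bits > I(U;V) = 0.0810 bits, so (S, T) has the higher mutual information (stronger dependence).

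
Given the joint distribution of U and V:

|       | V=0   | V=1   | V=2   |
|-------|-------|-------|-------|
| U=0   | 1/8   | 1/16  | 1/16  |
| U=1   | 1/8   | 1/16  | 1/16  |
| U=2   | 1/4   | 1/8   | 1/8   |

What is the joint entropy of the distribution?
H(U,V) = -Σ P(U,V) log₂ P(U,V), summed over the non-zero cells:
H(U,V) = -[(1/8)·log₂(1/8) + (1/16)·log₂(1/16) + (1/16)·log₂(1/16) + (1/8)·log₂(1/8) + (1/16)·log₂(1/16) + (1/16)·log₂(1/16) + (1/4)·log₂(1/4) + (1/8)·log₂(1/8) + (1/8)·log₂(1/8)]
  = 0.3750 + 0.2500 + 0.2500 + 0.3750 + 0.2500 + 0.2500 + 0.5000 + 0.3750 + 0.3750
  = 3.0000 bits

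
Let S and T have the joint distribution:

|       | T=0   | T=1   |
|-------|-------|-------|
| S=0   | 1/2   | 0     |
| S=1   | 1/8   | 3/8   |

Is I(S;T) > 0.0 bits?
Marginal P(S) (row sums):
  P(S=0) = 1/2 + 0 = 1/2
  P(S=1) = 1/8 + 3/8 = 1/2
Marginal P(T) (column sums):
  P(T=0) = 1/2 + 1/8 = 5/8
  P(T=1) = 0 + 3/8 = 3/8

H(S) = -[(1/2)·log₂(1/2) + (1/2)·log₂(1/2)]
  = 0.5000 + 0.5000
  = 1.0000 bits
H(T) = -[(5/8)·log₂(5/8) + (3/8)·log₂(3/8)]
  = 0.4238 + 0.5306
  = 0.9544 bits
H(S,T) = -[(1/2)·log₂(1/2) + (1/8)·log₂(1/8) + (3/8)·log₂(3/8)]
  = 0.5000 + 0.3750 + 0.5306
  = 1.4056 bits

I(S;T) = H(S) + H(T) - H(S,T)
  = 1.0000 + 0.9544 - 1.4056
  = 0.5488 bits

Yes. I(S;T) = 0.5488 bits, which is > 0.0 bits.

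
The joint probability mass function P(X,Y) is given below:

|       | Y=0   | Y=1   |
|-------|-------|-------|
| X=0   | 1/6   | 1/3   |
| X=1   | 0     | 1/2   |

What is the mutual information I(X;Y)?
Marginal P(X) (row sums):
  P(X=0) = 1/6 + 1/3 = 1/2
  P(X=1) = 0 + 1/2 = 1/2
Marginal P(Y) (column sums):
  P(Y=0) = 1/6 + 0 = 1/6
  P(Y=1) = 1/3 + 1/2 = 5/6

H(X) = -[(1/2)·log₂(1/2) + (1/2)·log₂(1/2)]
  = 0.5000 + 0.5000
  = 1.0000 bits
H(Y) = -[(1/6)·log₂(1/6) + (5/6)·log₂(5/6)]
  = 0.4308 + 0.2192
  = 0.6500 bits
H(X,Y) = -[(1/6)·log₂(1/6) + (1/3)·log₂(1/3) + (1/2)·log₂(1/2)]
  = 0.4308 + 0.5283 + 0.5000
  = 1.4591 bits

I(X;Y) = H(X) + H(Y) - H(X,Y)
  = 1.0000 + 0.6500 - 1.4591
  = 0.1909 bits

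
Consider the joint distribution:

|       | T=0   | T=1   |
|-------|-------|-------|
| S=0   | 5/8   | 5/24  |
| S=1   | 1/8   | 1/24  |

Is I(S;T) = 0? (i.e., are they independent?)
Marginal P(S) (row sums):
  P(S=0) = 5/8 + 5/24 = 5/6
  P(S=1) = 1/8 + 1/24 = 1/6
Marginal P(T) (column sums):
  P(T=0) = 5/8 + 1/8 = 3/4
  P(T=1) = 5/24 + 1/24 = 1/4

S and T are independent iff P(S=i,T=j) = P(S=i)·P(T=j) for every cell.
  P(S=0)·P(T=0) = 5/6 × 3/4 = 5/8 = P(S=0,T=0) ✓
  P(S=0)·P(T=1) = 5/6 × 1/4 = 5/24 = P(S=0,T=1) ✓
  P(S=1)·P(T=0) = 1/6 × 3/4 = 1/8 = P(S=1,T=0) ✓
  P(S=1)·P(T=1) = 1/6 × 1/4 = 1/24 = P(S=1,T=1) ✓

Yes, S and T are independent: every cell factors, so I(S;T) = 0 bits.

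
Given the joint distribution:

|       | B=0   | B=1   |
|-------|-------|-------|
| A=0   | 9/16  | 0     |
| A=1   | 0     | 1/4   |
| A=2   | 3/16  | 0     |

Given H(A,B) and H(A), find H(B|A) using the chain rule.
From the chain rule: H(A,B) = H(A) + H(B|A)
Therefore: H(B|A) = H(A,B) - H(A)

H(A,B) = -[(9/16)·log₂(9/16) + (1/4)·log₂(1/4) + (3/16)·log₂(3/16)]
  = 0.4669 + 0.5000 + 0.4528
  = 1.4197 bits
Marginal P(A) (row sums):
  P(A=0) = 9/16 + 0 = 9/16
  P(A=1) = 0 + 1/4 = 1/4
  P(A=2) = 3/16 + 0 = 3/16
H(A) = -[(9/16)·log₂(9/16) + (1/4)·log₂(1/4) + (3/16)·log₂(3/16)]
  = 0.4669 + 0.5000 + 0.4528
  = 1.4197 bits

H(B|A) = 1.4197 - 1.4197 = 0.0000 bits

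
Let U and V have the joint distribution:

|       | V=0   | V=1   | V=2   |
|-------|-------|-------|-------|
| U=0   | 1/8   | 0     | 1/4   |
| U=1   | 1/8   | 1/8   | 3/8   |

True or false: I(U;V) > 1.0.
Marginal P(U) (row sums):
  P(U=0) = 1/8 + 0 + 1/4 = 3/8
  P(U=1) = 1/8 + 1/8 + 3/8 = 5/8
Marginal P(V) (column sums):
  P(V=0) = 1/8 + 1/8 = 1/4
  P(V=1) = 0 + 1/8 = 1/8
  P(V=2) = 1/4 + 3/8 = 5/8

H(U) = -[(3/8)·log₂(3/8) + (5/8)·log₂(5/8)]
  = 0.5306 + 0.4238
  = 0.9544 bits
H(V) = -[(1/4)·log₂(1/4) + (1/8)·log₂(1/8) + (5/8)·log₂(5/8)]
  = 0.5000 + 0.3750 + 0.4238
  = 1.2988 bits
H(U,V) = -[(1/8)·log₂(1/8) + (1/4)·log₂(1/4) + (1/8)·log₂(1/8) + (1/8)·log₂(1/8) + (3/8)·log₂(3/8)]
  = 0.3750 + 0.5000 + 0.3750 + 0.3750 + 0.5306
  = 2.1556 bits

I(U;V) = H(U) + H(V) - H(U,V)
  = 0.9544 + 1.2988 - 2.1556
  = 0.0976 bits

False. I(U;V) = 0.0976 bits, which is ≤ 1.0 bits.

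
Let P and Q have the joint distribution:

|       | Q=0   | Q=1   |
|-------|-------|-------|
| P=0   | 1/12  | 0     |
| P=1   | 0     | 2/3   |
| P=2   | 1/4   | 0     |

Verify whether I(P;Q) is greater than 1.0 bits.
Marginal P(P) (row sums):
  P(P=0) = 1/12 + 0 = 1/12
  P(P=1) = 0 + 2/3 = 2/3
  P(P=2) = 1/4 + 0 = 1/4
Marginal P(Q) (column sums):
  P(Q=0) = 1/12 + 0 + 1/4 = 1/3
  P(Q=1) = 0 + 2/3 + 0 = 2/3

H(P) = -[(1/12)·log₂(1/12) + (2/3)·log₂(2/3) + (1/4)·log₂(1/4)]
  = 0.2987 + 0.3900 + 0.5000
  = 1.1887 bits
H(Q) = -[(1/3)·log₂(1/3) + (2/3)·log₂(2/3)]
  = 0.5283 + 0.3900
  = 0.9183 bits
H(P,Q) = -[(1/12)·log₂(1/12) + (2/3)·log₂(2/3) + (1/4)·log₂(1/4)]
  = 0.2987 + 0.3900 + 0.5000
  = 1.1887 bits

I(P;Q) = H(P) + H(Q) - H(P,Q)
  = 1.1887 + 0.9183 - 1.1887
  = 0.9183 bits

No. I(P;Q) = 0.9183 bits, which is ≤ 1.0 bits.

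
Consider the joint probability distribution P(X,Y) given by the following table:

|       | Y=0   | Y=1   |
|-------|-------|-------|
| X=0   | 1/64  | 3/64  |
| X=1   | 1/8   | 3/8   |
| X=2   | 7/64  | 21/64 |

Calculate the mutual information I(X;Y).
Marginal P(X) (row sums):
  P(X=0) = 1/64 + 3/64 = 1/16
  P(X=1) = 1/8 + 3/8 = 1/2
  P(X=2) = 7/64 + 21/64 = 7/16
Marginal P(Y) (column sums):
  P(Y=0) = 1/64 + 1/8 + 7/64 = 1/4
  P(Y=1) = 3/64 + 3/8 + 21/64 = 3/4

H(X) = -[(1/16)·log₂(1/16) + (1/2)·log₂(1/2) + (7/16)·log₂(7/16)]
  = 0.2500 + 0.5000 + 0.5218
  = 1.2718 bits
H(Y) = -[(1/4)·log₂(1/4) + (3/4)·log₂(3/4)]
  = 0.5000 + 0.3113
  = 0.8113 bits
H(X,Y) = -[(1/64)·log₂(1/64) + (3/64)·log₂(3/64) + (1/8)·log₂(1/8) + (3/8)·log₂(3/8) + (7/64)·log₂(7/64) + (21/64)·log₂(21/64)]
  = 0.0938 + 0.2070 + 0.3750 + 0.5306 + 0.3492 + 0.5275
  = 2.0831 bits

I(X;Y) = H(X) + H(Y) - H(X,Y)
  = 1.2718 + 0.8113 - 2.0831
  = 0.0000 bits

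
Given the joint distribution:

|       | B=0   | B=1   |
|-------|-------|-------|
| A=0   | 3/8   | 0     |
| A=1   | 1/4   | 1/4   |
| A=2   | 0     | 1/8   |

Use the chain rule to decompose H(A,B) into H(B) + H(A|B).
By the chain rule: H(A,B) = H(B) + H(A|B)

Marginal P(B) (column sums):
  P(B=0) = 3/8 + 1/4 + 0 = 5/8
  P(B=1) = 0 + 1/4 + 1/8 = 3/8
H(B) = -[(5/8)·log₂(5/8) + (3/8)·log₂(3/8)]
  = 0.4238 + 0.5306
  = 0.9544 bits
H(A|B) = -Σ P(A,B)·log₂ P(A|B), where P(A|B) = P(A,B) / P(B)
  (cells with P(A,B) = 0 contribute 0)
  (A=0,B=0): P(A|B) = (3/8)/(5/8) = 3/5;  -(3/8)·log₂(3/5) = 0.2764
  (A=1,B=0): P(A|B) = (1/4)/(5/8) = 2/5;  -(1/4)·log₂(2/5) = 0.3305
  (A=1,B=1): P(A|B) = (1/4)/(3/8) = 2/3;  -(1/4)·log₂(2/3) = 0.1462
  (A=2,B=1): P(A|B) = (1/8)/(3/8) = 1/3;  -(1/8)·log₂(1/3) = 0.1981
H(A|B) = 0.2764 + 0.3305 + 0.1462 + 0.1981
  = 0.9512 bits

H(A,B) = H(B) + H(A|B) = 0.9544 + 0.9512 = 1.9056 bits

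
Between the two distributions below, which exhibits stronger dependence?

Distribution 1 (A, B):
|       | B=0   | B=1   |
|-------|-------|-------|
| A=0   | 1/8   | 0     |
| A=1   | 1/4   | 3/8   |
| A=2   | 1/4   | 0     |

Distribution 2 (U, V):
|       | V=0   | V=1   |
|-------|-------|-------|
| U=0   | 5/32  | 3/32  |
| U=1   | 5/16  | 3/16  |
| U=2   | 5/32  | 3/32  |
Distribution 1 (A, B):
Marginal P(A) (row sums):
  P(A=0) = 1/8 + 0 = 1/8
  P(A=1) = 1/4 + 3/8 = 5/8
  P(A=2) = 1/4 + 0 = 1/4
Marginal P(B) (column sums):
  P(B=0) = 1/8 + 1/4 + 1/4 = 5/8
  P(B=1) = 0 + 3/8 + 0 = 3/8

H(A) = -[(1/8)·log₂(1/8) + (5/8)·log₂(5/8) + (1/4)·log₂(1/4)]
  = 0.3750 + 0.4238 + 0.5000
  = 1.2988 bits
H(B) = -[(5/8)·log₂(5/8) + (3/8)·log₂(3/8)]
  = 0.4238 + 0.5306
  = 0.9544 bits
H(A,B) = -[(1/8)·log₂(1/8) + (1/4)·log₂(1/4) + (3/8)·log₂(3/8) + (1/4)·log₂(1/4)]
  = 0.3750 + 0.5000 + 0.5306 + 0.5000
  = 1.9056 bits

I(A;B) = H(A) + H(B) - H(A,B)
  = 1.2988 + 0.9544 - 1.9056
  = 0.3476 bits

Distribution 2 (U, V):
Marginal P(U) (row sums):
  P(U=0) = 5/32 + 3/32 = 1/4
  P(U=1) = 5/16 + 3/16 = 1/2
  P(U=2) = 5/32 + 3/32 = 1/4
Marginal P(V) (column sums):
  P(V=0) = 5/32 + 5/16 + 5/32 = 5/8
  P(V=1) = 3/32 + 3/16 + 3/32 = 3/8

H(U) = -[(1/4)·log₂(1/4) + (1/2)·log₂(1/2) + (1/4)·log₂(1/4)]
  = 0.5000 + 0.5000 + 0.5000
  = 1.5000 bits
H(V) = -[(5/8)·log₂(5/8) + (3/8)·log₂(3/8)]
  = 0.4238 + 0.5306
  = 0.9544 bits
H(U,V) = -[(5/32)·log₂(5/32) + (3/32)·log₂(3/32) + (5/16)·log₂(5/16) + (3/16)·log₂(3/16) + (5/32)·log₂(5/32) + (3/32)·log₂(3/32)]
  = 0.4184 + 0.3202 + 0.5244 + 0.4528 + 0.4184 + 0.3202
  = 2.4544 bits

I(U;V) = H(U) + H(V) - H(U,V)
  = 1.5000 + 0.9544 - 2.4544
  = 0.0000 bits

I(A;B) = 0.3476 bits > I(U;V) = 0.0000 bits, so (A, B) has the higher mutual information (stronger dependence).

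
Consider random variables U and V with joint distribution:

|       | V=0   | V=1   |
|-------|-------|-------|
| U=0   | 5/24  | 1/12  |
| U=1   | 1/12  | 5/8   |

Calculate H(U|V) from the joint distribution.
Marginal P(V) (column sums):
  P(V=0) = 5/24 + 1/12 = 7/24
  P(V=1) = 1/12 + 5/8 = 17/24

H(U|V) = -Σ P(U,V)·log₂ P(U|V), where P(U|V) = P(U,V) / P(V)
  (U=0,V=0): P(U|V) = (5/24)/(7/24) = 5/7;  -(5/24)·log₂(5/7) = 0.1011
  (U=0,V=1): P(U|V) = (1/12)/(17/24) = 2/17;  -(1/12)·log₂(2/17) = 0.2573
  (U=1,V=0): P(U|V) = (1/12)/(7/24) = 2/7;  -(1/12)·log₂(2/7) = 0.1506
  (U=1,V=1): P(U|V) = (5/8)/(17/24) = 15/17;  -(5/8)·log₂(15/17) = 0.1129
H(U|V) = 0.1011 + 0.2573 + 0.1506 + 0.1129
  = 0.6219 bits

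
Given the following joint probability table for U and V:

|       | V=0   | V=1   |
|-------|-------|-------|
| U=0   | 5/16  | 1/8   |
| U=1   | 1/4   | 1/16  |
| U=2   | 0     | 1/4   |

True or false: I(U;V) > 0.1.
Marginal P(U) (row sums):
  P(U=0) = 5/16 + 1/8 = 7/16
  P(U=1) = 1/4 + 1/16 = 5/16
  P(U=2) = 0 + 1/4 = 1/4
Marginal P(V) (column sums):
  P(V=0) = 5/16 + 1/4 + 0 = 9/16
  P(V=1) = 1/8 + 1/16 + 1/4 = 7/16

H(U) = -[(7/16)·log₂(7/16) + (5/16)·log₂(5/16) + (1/4)·log₂(1/4)]
  = 0.5218 + 0.5244 + 0.5000
  = 1.5462 bits
H(V) = -[(9/16)·log₂(9/16) + (7/16)·log₂(7/16)]
  = 0.4669 + 0.5218
  = 0.9887 bits
H(U,V) = -[(5/16)·log₂(5/16) + (1/8)·log₂(1/8) + (1/4)·log₂(1/4) + (1/16)·log₂(1/16) + (1/4)·log₂(1/4)]
  = 0.5244 + 0.3750 + 0.5000 + 0.2500 + 0.5000
  = 2.1494 bits

I(U;V) = H(U) + H(V) - H(U,V)
  = 1.5462 + 0.9887 - 2.1494
  = 0.3855 bits

True. I(U;V) = 0.3855 bits, which is > 0.1 bits.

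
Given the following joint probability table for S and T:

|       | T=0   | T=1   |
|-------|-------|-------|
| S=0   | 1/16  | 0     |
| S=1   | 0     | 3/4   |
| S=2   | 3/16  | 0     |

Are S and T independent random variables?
Marginal P(S) (row sums):
  P(S=0) = 1/16 + 0 = 1/16
  P(S=1) = 0 + 3/4 = 3/4
  P(S=2) = 3/16 + 0 = 3/16
Marginal P(T) (column sums):
  P(T=0) = 1/16 + 0 + 3/16 = 1/4
  P(T=1) = 0 + 3/4 + 0 = 3/4

S and T are independent iff P(S=i,T=j) = P(S=i)·P(T=j) for every cell.
  P(S=0)·P(T=0) = 1/16 × 1/4 = 1/64, but P(S=0,T=0) = 1/16 ✗

No, S and T are not independent. Quantitatively, I(S;T) > 0:

H(S) = -[(1/16)·log₂(1/16) + (3/4)·log₂(3/4) + (3/16)·log₂(3/16)]
  = 0.2500 + 0.3113 + 0.4528
  = 1.0141 bits
H(T) = -[(1/4)·log₂(1/4) + (3/4)·log₂(3/4)]
  = 0.5000 + 0.3113
  = 0.8113 bits
H(S,T) = -[(1/16)·log₂(1/16) + (3/4)·log₂(3/4) + (3/16)·log₂(3/16)]
  = 0.2500 + 0.3113 + 0.4528
  = 1.0141 bits
I(S;T) = H(S) + H(T) - H(S,T) = 1.0141 + 0.8113 - 1.0141 = 0.8113 bits > 0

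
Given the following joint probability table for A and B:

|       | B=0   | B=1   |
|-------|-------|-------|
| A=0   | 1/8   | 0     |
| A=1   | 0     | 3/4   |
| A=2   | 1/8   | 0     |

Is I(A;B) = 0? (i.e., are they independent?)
Marginal P(A) (row sums):
  P(A=0) = 1/8 + 0 = 1/8
  P(A=1) = 0 + 3/4 = 3/4
  P(A=2) = 1/8 + 0 = 1/8
Marginal P(B) (column sums):
  P(B=0) = 1/8 + 0 + 1/8 = 1/4
  P(B=1) = 0 + 3/4 + 0 = 3/4

A and B are independent iff P(A=i,B=j) = P(A=i)·P(B=j) for every cell.
  P(A=0)·P(B=0) = 1/8 × 1/4 = 1/32, but P(A=0,B=0) = 1/8 ✗

No, A and B are not independent. Quantitatively, I(A;B) > 0:

H(A) = -[(1/8)·log₂(1/8) + (3/4)·log₂(3/4) + (1/8)·log₂(1/8)]
  = 0.3750 + 0.3113 + 0.3750
  = 1.0613 bits
H(B) = -[(1/4)·log₂(1/4) + (3/4)·log₂(3/4)]
  = 0.5000 + 0.3113
  = 0.8113 bits
H(A,B) = -[(1/8)·log₂(1/8) + (3/4)·log₂(3/4) + (1/8)·log₂(1/8)]
  = 0.3750 + 0.3113 + 0.3750
  = 1.0613 bits
I(A;B) = H(A) + H(B) - H(A,B) = 1.0613 + 0.8113 - 1.0613 = 0.8113 bits > 0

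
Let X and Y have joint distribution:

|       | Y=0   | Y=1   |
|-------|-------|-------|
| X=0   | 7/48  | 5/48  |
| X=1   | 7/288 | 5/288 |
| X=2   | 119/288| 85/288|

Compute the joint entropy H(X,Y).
H(X,Y) = -Σ P(X,Y) log₂ P(X,Y), summed over the non-zero cells:
H(X,Y) = -[(7/48)·log₂(7/48) + (5/48)·log₂(5/48) + (7/288)·log₂(7/288) + (5/288)·log₂(5/288) + (119/288)·log₂(119/288) + (85/288)·log₂(85/288)]
  = 0.4051 + 0.3399 + 0.1303 + 0.1015 + 0.5269 + 0.5196
  = 2.0233 bits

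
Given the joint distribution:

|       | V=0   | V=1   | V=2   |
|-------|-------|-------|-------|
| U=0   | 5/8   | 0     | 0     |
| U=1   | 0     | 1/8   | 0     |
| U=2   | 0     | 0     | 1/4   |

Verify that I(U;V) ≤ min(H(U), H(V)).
Marginal P(U) (row sums):
  P(U=0) = 5/8 + 0 + 0 = 5/8
  P(U=1) = 0 + 1/8 + 0 = 1/8
  P(U=2) = 0 + 0 + 1/4 = 1/4
Marginal P(V) (column sums):
  P(V=0) = 5/8 + 0 + 0 = 5/8
  P(V=1) = 0 + 1/8 + 0 = 1/8
  P(V=2) = 0 + 0 + 1/4 = 1/4

H(U) = -[(5/8)·log₂(5/8) + (1/8)·log₂(1/8) + (1/4)·log₂(1/4)]
  = 0.4238 + 0.3750 + 0.5000
  = 1.2988 bits
H(V) = -[(5/8)·log₂(5/8) + (1/8)·log₂(1/8) + (1/4)·log₂(1/4)]
  = 0.4238 + 0.3750 + 0.5000
  = 1.2988 bits
H(U,V) = -[(5/8)·log₂(5/8) + (1/8)·log₂(1/8) + (1/4)·log₂(1/4)]
  = 0.4238 + 0.3750 + 0.5000
  = 1.2988 bits

I(U;V) = H(U) + H(V) - H(U,V)
  = 1.2988 + 1.2988 - 1.2988
  = 1.2988 bits

min(H(U), H(V)) = min(1.2988, 1.2988) = 1.2988 bits
Since 1.2988 ≤ 1.2988, the bound is satisfied ✓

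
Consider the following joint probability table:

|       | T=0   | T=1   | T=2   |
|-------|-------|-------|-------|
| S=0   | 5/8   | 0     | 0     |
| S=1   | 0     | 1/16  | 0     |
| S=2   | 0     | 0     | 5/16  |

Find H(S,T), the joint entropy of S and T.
H(S,T) = -Σ P(S,T) log₂ P(S,T), summed over the non-zero cells:
H(S,T) = -[(5/8)·log₂(5/8) + (1/16)·log₂(1/16) + (5/16)·log₂(5/16)]
  = 0.4238 + 0.2500 + 0.5244
  = 1.1982 bits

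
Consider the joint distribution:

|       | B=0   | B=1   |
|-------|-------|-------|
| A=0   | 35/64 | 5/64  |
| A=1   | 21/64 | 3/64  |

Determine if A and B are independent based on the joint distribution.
Marginal P(A) (row sums):
  P(A=0) = 35/64 + 5/64 = 5/8
  P(A=1) = 21/64 + 3/64 = 3/8
Marginal P(B) (column sums):
  P(B=0) = 35/64 + 21/64 = 7/8
  P(B=1) = 5/64 + 3/64 = 1/8

A and B are independent iff P(A=i,B=j) = P(A=i)·P(B=j) for every cell.
  P(A=0)·P(B=0) = 5/8 × 7/8 = 35/64 = P(A=0,B=0) ✓
  P(A=0)·P(B=1) = 5/8 × 1/8 = 5/64 = P(A=0,B=1) ✓
  P(A=1)·P(B=0) = 3/8 × 7/8 = 21/64 = P(A=1,B=0) ✓
  P(A=1)·P(B=1) = 3/8 × 1/8 = 3/64 = P(A=1,B=1) ✓

Yes, A and B are independent: every cell factors, so I(A;B) = 0 bits.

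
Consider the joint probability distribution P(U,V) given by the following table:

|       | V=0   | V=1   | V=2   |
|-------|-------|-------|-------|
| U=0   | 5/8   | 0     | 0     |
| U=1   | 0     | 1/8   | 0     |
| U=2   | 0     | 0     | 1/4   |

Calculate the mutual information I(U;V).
Marginal P(U) (row sums):
  P(U=0) = 5/8 + 0 + 0 = 5/8
  P(U=1) = 0 + 1/8 + 0 = 1/8
  P(U=2) = 0 + 0 + 1/4 = 1/4
Marginal P(V) (column sums):
  P(V=0) = 5/8 + 0 + 0 = 5/8
  P(V=1) = 0 + 1/8 + 0 = 1/8
  P(V=2) = 0 + 0 + 1/4 = 1/4

H(U) = -[(5/8)·log₂(5/8) + (1/8)·log₂(1/8) + (1/4)·log₂(1/4)]
  = 0.4238 + 0.3750 + 0.5000
  = 1.2988 bits
H(V) = -[(5/8)·log₂(5/8) + (1/8)·log₂(1/8) + (1/4)·log₂(1/4)]
  = 0.4238 + 0.3750 + 0.5000
  = 1.2988 bits
H(U,V) = -[(5/8)·log₂(5/8) + (1/8)·log₂(1/8) + (1/4)·log₂(1/4)]
  = 0.4238 + 0.3750 + 0.5000
  = 1.2988 bits

I(U;V) = H(U) + H(V) - H(U,V)
  = 1.2988 + 1.2988 - 1.2988
  = 1.2988 bits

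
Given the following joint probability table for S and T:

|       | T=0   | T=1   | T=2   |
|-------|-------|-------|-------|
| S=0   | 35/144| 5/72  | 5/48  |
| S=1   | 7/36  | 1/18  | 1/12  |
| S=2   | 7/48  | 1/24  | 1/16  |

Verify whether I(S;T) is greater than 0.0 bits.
Marginal P(S) (row sums):
  P(S=0) = 35/144 + 5/72 + 5/48 = 5/12
  P(S=1) = 7/36 + 1/18 + 1/12 = 1/3
  P(S=2) = 7/48 + 1/24 + 1/16 = 1/4
Marginal P(T) (column sums):
  P(T=0) = 35/144 + 7/36 + 7/48 = 7/12
  P(T=1) = 5/72 + 1/18 + 1/24 = 1/6
  P(T=2) = 5/48 + 1/12 + 1/16 = 1/4

H(S) = -[(5/12)·log₂(5/12) + (1/3)·log₂(1/3) + (1/4)·log₂(1/4)]
  = 0.5263 + 0.5283 + 0.5000
  = 1.5546 bits
H(T) = -[(7/12)·log₂(7/12) + (1/6)·log₂(1/6) + (1/4)·log₂(1/4)]
  = 0.4536 + 0.4308 + 0.5000
  = 1.3844 bits
H(S,T) = -[(35/144)·log₂(35/144) + (5/72)·log₂(5/72) + (5/48)·log₂(5/48) + (7/36)·log₂(7/36) + (1/18)·log₂(1/18) + (1/12)·log₂(1/12) + (7/48)·log₂(7/48) + (1/24)·log₂(1/24) + (1/16)·log₂(1/16)]
  = 0.4960 + 0.2672 + 0.3399 + 0.4594 + 0.2317 + 0.2987 + 0.4051 + 0.1910 + 0.2500
  = 2.9390 bits

I(S;T) = H(S) + H(T) - H(S,T)
  = 1.5546 + 1.3844 - 2.9390
  = 0.0000 bits

No. I(S;T) = 0.0000 bits, which is ≤ 0.0 bits.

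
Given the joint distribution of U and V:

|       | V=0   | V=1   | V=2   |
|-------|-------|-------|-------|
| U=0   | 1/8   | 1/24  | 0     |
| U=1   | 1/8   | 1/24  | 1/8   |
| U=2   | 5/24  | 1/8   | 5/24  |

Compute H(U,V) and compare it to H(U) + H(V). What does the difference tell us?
Marginal P(U) (row sums):
  P(U=0) = 1/8 + 1/24 + 0 = 1/6
  P(U=1) = 1/8 + 1/24 + 1/8 = 7/24
  P(U=2) = 5/24 + 1/8 + 5/24 = 13/24
Marginal P(V) (column sums):
  P(V=0) = 1/8 + 1/8 + 5/24 = 11/24
  P(V=1) = 1/24 + 1/24 + 1/8 = 5/24
  P(V=2) = 0 + 1/8 + 5/24 = 1/3

H(U,V) = -[(1/8)·log₂(1/8) + (1/24)·log₂(1/24) + (1/8)·log₂(1/8) + (1/24)·log₂(1/24) + (1/8)·log₂(1/8) + (5/24)·log₂(5/24) + (1/8)·log₂(1/8) + (5/24)·log₂(5/24)]
  = 0.3750 + 0.1910 + 0.3750 + 0.1910 + 0.3750 + 0.4715 + 0.3750 + 0.4715
  = 2.8250 bits
H(U) = -[(1/6)·log₂(1/6) + (7/24)·log₂(7/24) + (13/24)·log₂(13/24)]
  = 0.4308 + 0.5185 + 0.4791
  = 1.4284 bits
H(V) = -[(11/24)·log₂(11/24) + (5/24)·log₂(5/24) + (1/3)·log₂(1/3)]
  = 0.5159 + 0.4715 + 0.5283
  = 1.5157 bits

H(U) + H(V) = 1.4284 + 1.5157 = 2.9441 bits
Difference: H(U) + H(V) - H(U,V) = 2.9441 - 2.8250 = 0.1191 bits = I(U;V)

The difference is the mutual information; it is positive here, so U and V are dependent (knowing one reduces uncertainty about the other by 0.1191 bits).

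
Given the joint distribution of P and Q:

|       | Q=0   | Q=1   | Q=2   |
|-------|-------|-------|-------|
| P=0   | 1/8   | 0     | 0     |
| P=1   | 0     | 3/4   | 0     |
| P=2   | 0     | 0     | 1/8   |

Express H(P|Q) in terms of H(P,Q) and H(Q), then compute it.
H(P|Q) = H(P,Q) - H(Q)

Marginal P(Q) (column sums):
  P(Q=0) = 1/8 + 0 + 0 = 1/8
  P(Q=1) = 0 + 3/4 + 0 = 3/4
  P(Q=2) = 0 + 0 + 1/8 = 1/8

H(P,Q) = -[(1/8)·log₂(1/8) + (3/4)·log₂(3/4) + (1/8)·log₂(1/8)]
  = 0.3750 + 0.3113 + 0.3750
  = 1.0613 bits
H(Q) = -[(1/8)·log₂(1/8) + (3/4)·log₂(3/4) + (1/8)·log₂(1/8)]
  = 0.3750 + 0.3113 + 0.3750
  = 1.0613 bits

H(P|Q) = 1.0613 - 1.0613 = 0.0000 bits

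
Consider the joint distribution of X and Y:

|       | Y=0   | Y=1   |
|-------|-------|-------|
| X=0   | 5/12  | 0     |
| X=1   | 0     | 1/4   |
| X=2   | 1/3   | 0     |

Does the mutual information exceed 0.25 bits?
Marginal P(X) (row sums):
  P(X=0) = 5/12 + 0 = 5/12
  P(X=1) = 0 + 1/4 = 1/4
  P(X=2) = 1/3 + 0 = 1/3
Marginal P(Y) (column sums):
  P(Y=0) = 5/12 + 0 + 1/3 = 3/4
  P(Y=1) = 0 + 1/4 + 0 = 1/4

H(X) = -[(5/12)·log₂(5/12) + (1/4)·log₂(1/4) + (1/3)·log₂(1/3)]
  = 0.5263 + 0.5000 + 0.5283
  = 1.5546 bits
H(Y) = -[(3/4)·log₂(3/4) + (1/4)·log₂(1/4)]
  = 0.3113 + 0.5000
  = 0.8113 bits
H(X,Y) = -[(5/12)·log₂(5/12) + (1/4)·log₂(1/4) + (1/3)·log₂(1/3)]
  = 0.5263 + 0.5000 + 0.5283
  = 1.5546 bits

I(X;Y) = H(X) + H(Y) - H(X,Y)
  = 1.5546 + 0.8113 - 1.5546
  = 0.8113 bits

Yes. I(X;Y) = 0.8113 bits, which is > 0.25 bits.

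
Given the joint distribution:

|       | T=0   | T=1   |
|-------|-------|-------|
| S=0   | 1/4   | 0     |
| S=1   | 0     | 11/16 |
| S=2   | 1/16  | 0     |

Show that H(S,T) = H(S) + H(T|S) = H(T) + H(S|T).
Marginal P(S) (row sums):
  P(S=0) = 1/4 + 0 = 1/4
  P(S=1) = 0 + 11/16 = 11/16
  P(S=2) = 1/16 + 0 = 1/16
Marginal P(T) (column sums):
  P(T=0) = 1/4 + 0 + 1/16 = 5/16
  P(T=1) = 0 + 11/16 + 0 = 11/16

Decomposition 1: H(S) + H(T|S)
H(S) = -[(1/4)·log₂(1/4) + (11/16)·log₂(11/16) + (1/16)·log₂(1/16)]
  = 0.5000 + 0.3716 + 0.2500
  = 1.1216 bits
H(T|S) = -Σ P(S,T)·log₂ P(T|S), where P(T|S) = P(S,T) / P(S)
  (cells with P(S,T) = 0 contribute 0)
  (S=0,T=0): P(T|S) = (1/4)/(1/4) = 1;  -(1/4)·log₂(1) = 0.0000
  (S=1,T=1): P(T|S) = (11/16)/(11/16) = 1;  -(11/16)·log₂(1) = 0.0000
  (S=2,T=0): P(T|S) = (1/16)/(1/16) = 1;  -(1/16)·log₂(1) = 0.0000
H(T|S) = 0.0000 + 0.0000 + 0.0000
  = 0.0000 bits
H(S) + H(T|S) = 1.1216 + 0.0000 = 1.1216 bits

Decomposition 2: H(T) + H(S|T)
H(T) = -[(5/16)·log₂(5/16) + (11/16)·log₂(11/16)]
  = 0.5244 + 0.3716
  = 0.8960 bits
H(S|T) = -Σ P(S,T)·log₂ P(S|T), where P(S|T) = P(S,T) / P(T)
  (cells with P(S,T) = 0 contribute 0)
  (S=0,T=0): P(S|T) = (1/4)/(5/16) = 4/5;  -(1/4)·log₂(4/5) = 0.0805
  (S=1,T=1): P(S|T) = (11/16)/(11/16) = 1;  -(11/16)·log₂(1) = 0.0000
  (S=2,T=0): P(S|T) = (1/16)/(5/16) = 1/5;  -(1/16)·log₂(1/5) = 0.1451
H(S|T) = 0.0805 + 0.0000 + 0.1451
  = 0.2256 bits
H(T) + H(S|T) = 0.8960 + 0.2256 = 1.1216 bits

Direct computation of the joint entropy:
H(S,T) = -[(1/4)·log₂(1/4) + (11/16)·log₂(11/16) + (1/16)·log₂(1/16)]
  = 0.5000 + 0.3716 + 0.2500
  = 1.1216 bits

All three agree: H(S,T) = 1.1216 bits ✓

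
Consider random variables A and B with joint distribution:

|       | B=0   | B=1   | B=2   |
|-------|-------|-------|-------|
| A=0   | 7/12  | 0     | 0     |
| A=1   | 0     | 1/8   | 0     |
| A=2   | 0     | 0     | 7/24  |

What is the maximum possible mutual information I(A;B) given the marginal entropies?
The upper bound on mutual information is I(A;B) ≤ min(H(A), H(B)).

Marginal P(A) (row sums):
  P(A=0) = 7/12 + 0 + 0 = 7/12
  P(A=1) = 0 + 1/8 + 0 = 1/8
  P(A=2) = 0 + 0 + 7/24 = 7/24
Marginal P(B) (column sums):
  P(B=0) = 7/12 + 0 + 0 = 7/12
  P(B=1) = 0 + 1/8 + 0 = 1/8
  P(B=2) = 0 + 0 + 7/24 = 7/24

H(A) = -[(7/12)·log₂(7/12) + (1/8)·log₂(1/8) + (7/24)·log₂(7/24)]
  = 0.4536 + 0.3750 + 0.5185
  = 1.3471 bits
H(B) = -[(7/12)·log₂(7/12) + (1/8)·log₂(1/8) + (7/24)·log₂(7/24)]
  = 0.4536 + 0.3750 + 0.5185
  = 1.3471 bits

Maximum possible I(A;B) = min(1.3471, 1.3471) = 1.3471 bits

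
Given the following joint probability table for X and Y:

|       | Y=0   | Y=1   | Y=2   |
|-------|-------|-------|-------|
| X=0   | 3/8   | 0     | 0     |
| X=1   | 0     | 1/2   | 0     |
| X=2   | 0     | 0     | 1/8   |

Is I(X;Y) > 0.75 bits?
Marginal P(X) (row sums):
  P(X=0) = 3/8 + 0 + 0 = 3/8
  P(X=1) = 0 + 1/2 + 0 = 1/2
  P(X=2) = 0 + 0 + 1/8 = 1/8
Marginal P(Y) (column sums):
  P(Y=0) = 3/8 + 0 + 0 = 3/8
  P(Y=1) = 0 + 1/2 + 0 = 1/2
  P(Y=2) = 0 + 0 + 1/8 = 1/8

H(X) = -[(3/8)·log₂(3/8) + (1/2)·log₂(1/2) + (1/8)·log₂(1/8)]
  = 0.5306 + 0.5000 + 0.3750
  = 1.4056 bits
H(Y) = -[(3/8)·log₂(3/8) + (1/2)·log₂(1/2) + (1/8)·log₂(1/8)]
  = 0.5306 + 0.5000 + 0.3750
  = 1.4056 bits
H(X,Y) = -[(3/8)·log₂(3/8) + (1/2)·log₂(1/2) + (1/8)·log₂(1/8)]
  = 0.5306 + 0.5000 + 0.3750
  = 1.4056 bits

I(X;Y) = H(X) + H(Y) - H(X,Y)
  = 1.4056 + 1.4056 - 1.4056
  = 1.4056 bits

Yes. I(X;Y) = 1.4056 bits, which is > 0.75 bits.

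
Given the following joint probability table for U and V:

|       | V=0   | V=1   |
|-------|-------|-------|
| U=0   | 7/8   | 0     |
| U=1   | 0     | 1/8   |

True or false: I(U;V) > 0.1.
Marginal P(U) (row sums):
  P(U=0) = 7/8 + 0 = 7/8
  P(U=1) = 0 + 1/8 = 1/8
Marginal P(V) (column sums):
  P(V=0) = 7/8 + 0 = 7/8
  P(V=1) = 0 + 1/8 = 1/8

H(U) = -[(7/8)·log₂(7/8) + (1/8)·log₂(1/8)]
  = 0.1686 + 0.3750
  = 0.5436 bits
H(V) = -[(7/8)·log₂(7/8) + (1/8)·log₂(1/8)]
  = 0.1686 + 0.3750
  = 0.5436 bits
H(U,V) = -[(7/8)·log₂(7/8) + (1/8)·log₂(1/8)]
  = 0.1686 + 0.3750
  = 0.5436 bits

I(U;V) = H(U) + H(V) - H(U,V)
  = 0.5436 + 0.5436 - 0.5436
  = 0.5436 bits

True. I(U;V) = 0.5436 bits, which is > 0.1 bits.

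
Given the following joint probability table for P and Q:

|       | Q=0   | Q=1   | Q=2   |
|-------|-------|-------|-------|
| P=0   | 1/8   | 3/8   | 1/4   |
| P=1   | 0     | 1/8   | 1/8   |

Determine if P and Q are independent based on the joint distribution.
Marginal P(P) (row sums):
  P(P=0) = 1/8 + 3/8 + 1/4 = 3/4
  P(P=1) = 0 + 1/8 + 1/8 = 1/4
Marginal P(Q) (column sums):
  P(Q=0) = 1/8 + 0 = 1/8
  P(Q=1) = 3/8 + 1/8 = 1/2
  P(Q=2) = 1/4 + 1/8 = 3/8

P and Q are independent iff P(P=i,Q=j) = P(P=i)·P(Q=j) for every cell.
  P(P=0)·P(Q=0) = 3/4 × 1/8 = 3/32, but P(P=0,Q=0) = 1/8 ✗

No, P and Q are not independent. Quantitatively, I(P;Q) > 0:

H(P) = -[(3/4)·log₂(3/4) + (1/4)·log₂(1/4)]
  = 0.3113 + 0.5000
  = 0.8113 bits
H(Q) = -[(1/8)·log₂(1/8) + (1/2)·log₂(1/2) + (3/8)·log₂(3/8)]
  = 0.3750 + 0.5000 + 0.5306
  = 1.4056 bits
H(P,Q) = -[(1/8)·log₂(1/8) + (3/8)·log₂(3/8) + (1/4)·log₂(1/4) + (1/8)·log₂(1/8) + (1/8)·log₂(1/8)]
  = 0.3750 + 0.5306 + 0.5000 + 0.3750 + 0.3750
  = 2.1556 bits
I(P;Q) = H(P) + H(Q) - H(P,Q) = 0.8113 + 1.4056 - 2.1556 = 0.0613 bits > 0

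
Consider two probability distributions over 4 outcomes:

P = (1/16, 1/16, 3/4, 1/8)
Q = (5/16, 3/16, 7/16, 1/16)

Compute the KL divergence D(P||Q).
D(P||Q) = Σ P(i) log₂(P(i)/Q(i))
  i=0: (1/16) × log₂((1/16)/(5/16)) = (1/16) × log₂(1/5) = -0.1451
  i=1: (1/16) × log₂((1/16)/(3/16)) = (1/16) × log₂(1/3) = -0.0991
  i=2: (3/4) × log₂((3/4)/(7/16)) = (3/4) × log₂(12/7) = 0.5832
  i=3: (1/8) × log₂((1/8)/(1/16)) = (1/8) × log₂(2) = 0.1250
D(P||Q) = -0.1451 - 0.0991 + 0.5832 + 0.1250
  = 0.4640 bits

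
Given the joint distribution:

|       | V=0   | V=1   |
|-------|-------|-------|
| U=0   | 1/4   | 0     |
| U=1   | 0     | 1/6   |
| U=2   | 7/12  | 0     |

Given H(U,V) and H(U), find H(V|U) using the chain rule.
From the chain rule: H(U,V) = H(U) + H(V|U)
Therefore: H(V|U) = H(U,V) - H(U)

H(U,V) = -[(1/4)·log₂(1/4) + (1/6)·log₂(1/6) + (7/12)·log₂(7/12)]
  = 0.5000 + 0.4308 + 0.4536
  = 1.3844 bits
Marginal P(U) (row sums):
  P(U=0) = 1/4 + 0 = 1/4
  P(U=1) = 0 + 1/6 = 1/6
  P(U=2) = 7/12 + 0 = 7/12
H(U) = -[(1/4)·log₂(1/4) + (1/6)·log₂(1/6) + (7/12)·log₂(7/12)]
  = 0.5000 + 0.4308 + 0.4536
  = 1.3844 bits

H(V|U) = 1.3844 - 1.3844 = 0.0000 bits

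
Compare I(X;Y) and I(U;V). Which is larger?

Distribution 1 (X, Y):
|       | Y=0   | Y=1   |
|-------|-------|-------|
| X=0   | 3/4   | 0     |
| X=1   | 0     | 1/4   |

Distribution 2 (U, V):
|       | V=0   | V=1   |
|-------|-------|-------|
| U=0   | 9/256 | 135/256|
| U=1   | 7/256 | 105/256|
Distribution 1 (X, Y):
Marginal P(X) (row sums):
  P(X=0) = 3/4 + 0 = 3/4
  P(X=1) = 0 + 1/4 = 1/4
Marginal P(Y) (column sums):
  P(Y=0) = 3/4 + 0 = 3/4
  P(Y=1) = 0 + 1/4 = 1/4

H(X) = -[(3/4)·log₂(3/4) + (1/4)·log₂(1/4)]
  = 0.3113 + 0.5000
  = 0.8113 bits
H(Y) = -[(3/4)·log₂(3/4) + (1/4)·log₂(1/4)]
  = 0.3113 + 0.5000
  = 0.8113 bits
H(X,Y) = -[(3/4)·log₂(3/4) + (1/4)·log₂(1/4)]
  = 0.3113 + 0.5000
  = 0.8113 bits

I(X;Y) = H(X) + H(Y) - H(X,Y)
  = 0.8113 + 0.8113 - 0.8113
  = 0.8113 bits

Distribution 2 (U, V):
Marginal P(U) (row sums):
  P(U=0) = 9/256 + 135/256 = 9/16
  P(U=1) = 7/256 + 105/256 = 7/16
Marginal P(V) (column sums):
  P(V=0) = 9/256 + 7/256 = 1/16
  P(V=1) = 135/256 + 105/256 = 15/16

H(U) = -[(9/16)·log₂(9/16) + (7/16)·log₂(7/16)]
  = 0.4669 + 0.5218
  = 0.9887 bits
H(V) = -[(1/16)·log₂(1/16) + (15/16)·log₂(15/16)]
  = 0.2500 + 0.0873
  = 0.3373 bits
H(U,V) = -[(9/256)·log₂(9/256) + (135/256)·log₂(135/256) + (7/256)·log₂(7/256) + (105/256)·log₂(105/256)]
  = 0.1698 + 0.4868 + 0.1420 + 0.5274
  = 1.3260 bits

I(U;V) = H(U) + H(V) - H(U,V)
  = 0.9887 + 0.3373 - 1.3260
  = 0.0000 bits

I(X;Y) = 0.8113 bits > I(U;V) = 0.0000 bits, so (X, Y) has the higher mutual information (stronger dependence).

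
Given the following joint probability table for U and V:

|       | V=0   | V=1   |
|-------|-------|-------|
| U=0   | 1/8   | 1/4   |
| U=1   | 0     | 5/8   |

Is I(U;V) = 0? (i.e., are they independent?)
Marginal P(U) (row sums):
  P(U=0) = 1/8 + 1/4 = 3/8
  P(U=1) = 0 + 5/8 = 5/8
Marginal P(V) (column sums):
  P(V=0) = 1/8 + 0 = 1/8
  P(V=1) = 1/4 + 5/8 = 7/8

U and V are independent iff P(U=i,V=j) = P(U=i)·P(V=j) for every cell.
  P(U=0)·P(V=0) = 3/8 × 1/8 = 3/64, but P(U=0,V=0) = 1/8 ✗

No, U and V are not independent. Quantitatively, I(U;V) > 0:

H(U) = -[(3/8)·log₂(3/8) + (5/8)·log₂(5/8)]
  = 0.5306 + 0.4238
  = 0.9544 bits
H(V) = -[(1/8)·log₂(1/8) + (7/8)·log₂(7/8)]
  = 0.3750 + 0.1686
  = 0.5436 bits
H(U,V) = -[(1/8)·log₂(1/8) + (1/4)·log₂(1/4) + (5/8)·log₂(5/8)]
  = 0.3750 + 0.5000 + 0.4238
  = 1.2988 bits
I(U;V) = H(U) + H(V) - H(U,V) = 0.9544 + 0.5436 - 1.2988 = 0.1992 bits > 0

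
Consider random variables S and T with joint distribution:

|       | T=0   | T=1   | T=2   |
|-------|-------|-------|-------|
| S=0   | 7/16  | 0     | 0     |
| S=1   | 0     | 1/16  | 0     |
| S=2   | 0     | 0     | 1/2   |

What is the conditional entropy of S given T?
Marginal P(T) (column sums):
  P(T=0) = 7/16 + 0 + 0 = 7/16
  P(T=1) = 0 + 1/16 + 0 = 1/16
  P(T=2) = 0 + 0 + 1/2 = 1/2

H(S|T) = -Σ P(S,T)·log₂ P(S|T), where P(S|T) = P(S,T) / P(T)
  (cells with P(S,T) = 0 contribute 0)
  (S=0,T=0): P(S|T) = (7/16)/(7/16) = 1;  -(7/16)·log₂(1) = 0.0000
  (S=1,T=1): P(S|T) = (1/16)/(1/16) = 1;  -(1/16)·log₂(1) = 0.0000
  (S=2,T=2): P(S|T) = (1/2)/(1/2) = 1;  -(1/2)·log₂(1) = 0.0000
H(S|T) = 0.0000 + 0.0000 + 0.0000
  = 0.0000 bits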